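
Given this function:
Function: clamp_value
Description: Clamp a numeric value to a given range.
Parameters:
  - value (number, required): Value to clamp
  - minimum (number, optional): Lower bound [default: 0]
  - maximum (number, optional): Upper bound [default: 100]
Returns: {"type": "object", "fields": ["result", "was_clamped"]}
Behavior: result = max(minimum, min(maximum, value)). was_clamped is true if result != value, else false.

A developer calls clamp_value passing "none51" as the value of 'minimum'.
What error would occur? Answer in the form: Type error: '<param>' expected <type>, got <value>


Spec: 'minimum' is declared as number; "none51" is a string.
Type error: 'minimum' expected number, got "none51"


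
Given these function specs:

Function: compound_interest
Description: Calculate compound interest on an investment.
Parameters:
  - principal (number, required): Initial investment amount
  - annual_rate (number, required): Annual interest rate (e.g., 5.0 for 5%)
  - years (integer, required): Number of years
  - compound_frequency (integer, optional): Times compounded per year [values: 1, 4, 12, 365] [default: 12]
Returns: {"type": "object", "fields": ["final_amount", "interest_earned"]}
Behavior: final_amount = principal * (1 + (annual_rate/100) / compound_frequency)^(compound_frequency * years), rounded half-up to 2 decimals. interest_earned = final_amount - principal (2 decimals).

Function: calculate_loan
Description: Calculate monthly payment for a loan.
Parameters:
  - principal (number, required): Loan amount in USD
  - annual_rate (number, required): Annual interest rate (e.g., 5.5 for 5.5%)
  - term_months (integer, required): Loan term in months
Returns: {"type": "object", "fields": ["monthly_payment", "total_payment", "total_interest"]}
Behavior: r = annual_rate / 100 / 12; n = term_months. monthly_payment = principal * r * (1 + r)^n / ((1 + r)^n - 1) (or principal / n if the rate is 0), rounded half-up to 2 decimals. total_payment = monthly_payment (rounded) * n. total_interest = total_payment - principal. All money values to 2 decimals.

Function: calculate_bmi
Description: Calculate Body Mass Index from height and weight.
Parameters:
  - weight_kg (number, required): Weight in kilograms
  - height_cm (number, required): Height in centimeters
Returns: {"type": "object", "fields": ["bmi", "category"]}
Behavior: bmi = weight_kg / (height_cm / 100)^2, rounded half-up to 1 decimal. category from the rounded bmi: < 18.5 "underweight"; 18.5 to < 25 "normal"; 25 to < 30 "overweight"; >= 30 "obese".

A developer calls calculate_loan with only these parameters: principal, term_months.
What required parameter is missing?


Required parameters: principal, annual_rate, term_months
Provided: principal, term_months
Missing: annual_rate
annual_rate


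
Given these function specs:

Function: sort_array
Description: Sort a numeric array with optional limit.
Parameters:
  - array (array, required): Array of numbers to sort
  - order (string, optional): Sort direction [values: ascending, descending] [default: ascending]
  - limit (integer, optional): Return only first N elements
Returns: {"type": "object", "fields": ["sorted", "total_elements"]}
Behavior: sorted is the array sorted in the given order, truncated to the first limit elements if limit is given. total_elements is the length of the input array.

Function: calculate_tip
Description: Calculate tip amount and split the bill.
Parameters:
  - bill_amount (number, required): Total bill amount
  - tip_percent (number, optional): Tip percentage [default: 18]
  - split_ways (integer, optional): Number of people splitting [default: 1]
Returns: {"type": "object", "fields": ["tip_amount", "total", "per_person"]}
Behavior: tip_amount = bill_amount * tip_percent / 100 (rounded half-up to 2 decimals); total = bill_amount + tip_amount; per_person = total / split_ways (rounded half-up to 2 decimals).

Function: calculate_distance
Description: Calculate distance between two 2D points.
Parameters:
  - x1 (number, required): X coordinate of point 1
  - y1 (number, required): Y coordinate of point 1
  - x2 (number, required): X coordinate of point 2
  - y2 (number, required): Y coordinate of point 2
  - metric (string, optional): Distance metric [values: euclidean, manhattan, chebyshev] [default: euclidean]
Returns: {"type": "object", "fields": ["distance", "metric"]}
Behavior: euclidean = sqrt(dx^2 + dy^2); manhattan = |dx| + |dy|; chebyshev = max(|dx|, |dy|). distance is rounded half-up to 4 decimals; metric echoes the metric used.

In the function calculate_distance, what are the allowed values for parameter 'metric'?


The calculate_distance spec declares:
  - metric (string, optional): Distance metric [values: euclidean, manhattan, chebyshev] [default: euclidean]
Allowed values:
euclidean, manhattan, chebyshev


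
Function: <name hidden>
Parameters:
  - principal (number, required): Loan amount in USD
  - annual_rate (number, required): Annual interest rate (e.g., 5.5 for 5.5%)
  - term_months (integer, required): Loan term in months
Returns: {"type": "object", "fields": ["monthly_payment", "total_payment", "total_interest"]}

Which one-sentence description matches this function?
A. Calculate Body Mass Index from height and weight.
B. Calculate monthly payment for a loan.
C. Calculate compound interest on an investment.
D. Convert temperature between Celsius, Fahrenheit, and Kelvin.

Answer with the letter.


Parameters principal, annual_rate, term_months and return ["monthly_payment", "total_payment", "total_interest"] fit: Calculate monthly payment for a loan.
B


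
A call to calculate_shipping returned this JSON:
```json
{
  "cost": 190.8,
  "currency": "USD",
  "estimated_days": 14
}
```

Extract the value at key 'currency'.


USD


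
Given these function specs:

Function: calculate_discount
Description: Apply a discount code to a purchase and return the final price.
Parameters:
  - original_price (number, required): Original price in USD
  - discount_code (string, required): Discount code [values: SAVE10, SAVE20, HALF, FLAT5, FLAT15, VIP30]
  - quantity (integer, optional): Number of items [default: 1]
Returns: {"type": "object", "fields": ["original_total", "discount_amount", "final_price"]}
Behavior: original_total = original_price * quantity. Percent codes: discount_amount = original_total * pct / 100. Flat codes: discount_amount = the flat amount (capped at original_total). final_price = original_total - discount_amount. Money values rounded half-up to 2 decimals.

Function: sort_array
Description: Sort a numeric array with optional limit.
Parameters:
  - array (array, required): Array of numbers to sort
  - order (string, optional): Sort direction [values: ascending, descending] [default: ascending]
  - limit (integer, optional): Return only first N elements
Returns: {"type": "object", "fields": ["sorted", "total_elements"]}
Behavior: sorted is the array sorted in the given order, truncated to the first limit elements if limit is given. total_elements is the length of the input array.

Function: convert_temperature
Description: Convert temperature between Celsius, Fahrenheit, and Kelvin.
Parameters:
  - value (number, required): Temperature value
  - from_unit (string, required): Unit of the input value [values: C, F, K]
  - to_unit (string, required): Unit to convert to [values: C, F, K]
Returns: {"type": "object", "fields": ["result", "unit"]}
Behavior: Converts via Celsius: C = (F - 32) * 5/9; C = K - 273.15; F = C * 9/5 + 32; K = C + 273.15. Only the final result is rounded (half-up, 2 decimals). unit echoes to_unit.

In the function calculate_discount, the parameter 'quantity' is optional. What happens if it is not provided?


The calculate_discount spec declares:
  - quantity (integer, optional): Number of items [default: 1]
It defaults to 1


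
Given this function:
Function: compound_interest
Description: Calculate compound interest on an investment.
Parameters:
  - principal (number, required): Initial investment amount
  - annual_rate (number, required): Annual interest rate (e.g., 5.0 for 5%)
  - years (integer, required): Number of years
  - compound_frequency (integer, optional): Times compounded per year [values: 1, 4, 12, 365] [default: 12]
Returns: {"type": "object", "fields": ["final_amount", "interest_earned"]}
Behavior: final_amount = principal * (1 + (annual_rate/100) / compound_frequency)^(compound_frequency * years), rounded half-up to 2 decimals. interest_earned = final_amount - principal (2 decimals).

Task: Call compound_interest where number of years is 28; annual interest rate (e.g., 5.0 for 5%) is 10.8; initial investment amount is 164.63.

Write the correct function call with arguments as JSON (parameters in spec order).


Mapping each described value to its parameter name:
  'Number of years' -> years = 28
  'Annual interest rate (e.g., 5.0 for 5%)' -> annual_rate = 10.8
  'Initial investment amount' -> principal = 164.63
compound_interest({"principal": 164.63, "annual_rate": 10.8, "years": 28})


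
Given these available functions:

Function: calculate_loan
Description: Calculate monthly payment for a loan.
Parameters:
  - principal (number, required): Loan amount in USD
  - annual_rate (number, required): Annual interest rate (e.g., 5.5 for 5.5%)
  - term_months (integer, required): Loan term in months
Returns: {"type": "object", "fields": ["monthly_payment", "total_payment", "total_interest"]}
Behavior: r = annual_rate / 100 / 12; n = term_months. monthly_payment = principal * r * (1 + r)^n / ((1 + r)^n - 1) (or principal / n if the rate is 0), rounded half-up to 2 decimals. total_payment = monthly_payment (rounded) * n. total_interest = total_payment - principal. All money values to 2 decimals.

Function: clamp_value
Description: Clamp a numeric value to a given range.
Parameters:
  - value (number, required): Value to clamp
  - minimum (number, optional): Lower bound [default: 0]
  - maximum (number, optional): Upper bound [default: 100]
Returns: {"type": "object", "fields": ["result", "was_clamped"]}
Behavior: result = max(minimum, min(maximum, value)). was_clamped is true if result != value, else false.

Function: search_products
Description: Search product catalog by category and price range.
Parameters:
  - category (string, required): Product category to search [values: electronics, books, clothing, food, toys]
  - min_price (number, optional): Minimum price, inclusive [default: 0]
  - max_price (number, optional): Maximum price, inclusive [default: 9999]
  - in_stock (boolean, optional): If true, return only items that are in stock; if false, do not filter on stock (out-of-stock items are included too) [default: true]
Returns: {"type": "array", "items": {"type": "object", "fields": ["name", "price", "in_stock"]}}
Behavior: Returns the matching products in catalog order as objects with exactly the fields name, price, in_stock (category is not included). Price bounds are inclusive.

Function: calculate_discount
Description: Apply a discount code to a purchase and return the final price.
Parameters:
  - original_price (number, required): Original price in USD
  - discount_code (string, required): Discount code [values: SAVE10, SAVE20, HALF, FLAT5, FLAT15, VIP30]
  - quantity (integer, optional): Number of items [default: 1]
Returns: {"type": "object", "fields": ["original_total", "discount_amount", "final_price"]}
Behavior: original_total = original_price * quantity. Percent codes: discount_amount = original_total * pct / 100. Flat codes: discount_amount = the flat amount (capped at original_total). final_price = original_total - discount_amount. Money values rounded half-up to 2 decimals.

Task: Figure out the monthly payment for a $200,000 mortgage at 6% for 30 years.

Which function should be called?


The task needs a function whose description is: Calculate monthly payment for a loan.
calculate_loan


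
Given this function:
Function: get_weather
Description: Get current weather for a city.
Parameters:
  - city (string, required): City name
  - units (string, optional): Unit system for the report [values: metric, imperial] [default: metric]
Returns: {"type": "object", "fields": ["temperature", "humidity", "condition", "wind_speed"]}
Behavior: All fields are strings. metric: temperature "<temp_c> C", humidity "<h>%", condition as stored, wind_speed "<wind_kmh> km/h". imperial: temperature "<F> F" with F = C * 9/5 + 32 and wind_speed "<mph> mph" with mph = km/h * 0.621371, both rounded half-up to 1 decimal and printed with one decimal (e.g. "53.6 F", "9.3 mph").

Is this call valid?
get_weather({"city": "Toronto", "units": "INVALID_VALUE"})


Checking parameter values...
Parameter 'units' has value 'INVALID_VALUE' not in allowed: metric, imperial
Invalid - 'units' must be one of metric, imperial


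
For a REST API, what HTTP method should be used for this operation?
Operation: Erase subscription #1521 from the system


GET = read, POST = create, PUT = update/replace, DELETE = remove
This operation is a removal.
DELETE


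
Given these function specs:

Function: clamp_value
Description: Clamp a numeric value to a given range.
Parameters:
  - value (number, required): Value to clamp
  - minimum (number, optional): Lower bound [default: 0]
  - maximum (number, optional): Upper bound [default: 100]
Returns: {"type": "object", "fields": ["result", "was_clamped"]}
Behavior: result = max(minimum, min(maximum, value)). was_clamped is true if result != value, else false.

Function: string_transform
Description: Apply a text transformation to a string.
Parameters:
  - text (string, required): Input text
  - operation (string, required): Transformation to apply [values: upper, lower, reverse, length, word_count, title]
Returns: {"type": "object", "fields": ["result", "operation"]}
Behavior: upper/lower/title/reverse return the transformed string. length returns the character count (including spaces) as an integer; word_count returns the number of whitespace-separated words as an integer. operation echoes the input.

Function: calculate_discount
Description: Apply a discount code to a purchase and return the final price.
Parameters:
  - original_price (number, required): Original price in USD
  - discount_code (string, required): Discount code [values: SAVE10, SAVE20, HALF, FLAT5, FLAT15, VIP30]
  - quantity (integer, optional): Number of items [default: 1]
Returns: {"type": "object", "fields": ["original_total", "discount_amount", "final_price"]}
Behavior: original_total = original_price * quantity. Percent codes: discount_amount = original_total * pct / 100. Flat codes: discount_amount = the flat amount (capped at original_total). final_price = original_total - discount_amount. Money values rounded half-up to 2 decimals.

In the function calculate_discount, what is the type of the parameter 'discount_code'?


The calculate_discount spec declares:
  - discount_code (string, required): Discount code [values: SAVE10, SAVE20, HALF, FLAT5, FLAT15, VIP30]
Type:
string


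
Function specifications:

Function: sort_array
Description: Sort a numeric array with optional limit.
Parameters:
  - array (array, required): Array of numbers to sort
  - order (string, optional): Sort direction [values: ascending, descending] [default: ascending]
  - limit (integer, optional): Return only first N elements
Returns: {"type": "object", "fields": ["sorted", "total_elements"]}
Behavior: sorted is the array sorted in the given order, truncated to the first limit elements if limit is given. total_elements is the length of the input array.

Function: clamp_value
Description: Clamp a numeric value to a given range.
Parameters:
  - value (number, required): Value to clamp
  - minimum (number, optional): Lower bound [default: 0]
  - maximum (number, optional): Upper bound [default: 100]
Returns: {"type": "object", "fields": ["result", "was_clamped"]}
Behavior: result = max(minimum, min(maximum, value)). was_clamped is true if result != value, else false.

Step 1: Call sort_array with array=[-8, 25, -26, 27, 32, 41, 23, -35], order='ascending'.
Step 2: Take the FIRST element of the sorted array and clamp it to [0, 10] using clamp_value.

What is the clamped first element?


Step 1: sort_array(order=ascending)
  sorted: [-35, -26, -8, 23, 25, 27, 32, 41]
  -> first element = -35
Step 2: clamp_value(value=-35, minimum=0, maximum=10)
  result = max(0, min(10, -35)) = max(0, -35) = 0
  was_clamped = (0 != -35) = true
  -> result = 0
0


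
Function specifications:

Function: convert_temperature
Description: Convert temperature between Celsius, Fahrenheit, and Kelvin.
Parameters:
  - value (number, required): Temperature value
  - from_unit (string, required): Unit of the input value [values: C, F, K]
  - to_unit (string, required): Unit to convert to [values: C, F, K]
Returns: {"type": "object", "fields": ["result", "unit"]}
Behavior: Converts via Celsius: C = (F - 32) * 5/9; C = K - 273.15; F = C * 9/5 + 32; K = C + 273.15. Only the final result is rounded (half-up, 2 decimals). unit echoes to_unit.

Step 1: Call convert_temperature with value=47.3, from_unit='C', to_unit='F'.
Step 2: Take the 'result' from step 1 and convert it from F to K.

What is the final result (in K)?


Step 1: convert_temperature(value=47.3, from_unit=C, to_unit=F)
  Input already in C: 47.3
  To F: 47.3 * 9/5 + 32 = 117.14
  Round to 2 decimals: 117.14
  -> result = 117.14 F
Step 2: convert_temperature(value=117.14, from_unit=F, to_unit=K)
  To C: (117.14 - 32) * 5/9 = 47.3
  To K: 47.3 + 273.15 = 320.45
  Round to 2 decimals: 320.45
  -> result = 320.45 K
320.45 K


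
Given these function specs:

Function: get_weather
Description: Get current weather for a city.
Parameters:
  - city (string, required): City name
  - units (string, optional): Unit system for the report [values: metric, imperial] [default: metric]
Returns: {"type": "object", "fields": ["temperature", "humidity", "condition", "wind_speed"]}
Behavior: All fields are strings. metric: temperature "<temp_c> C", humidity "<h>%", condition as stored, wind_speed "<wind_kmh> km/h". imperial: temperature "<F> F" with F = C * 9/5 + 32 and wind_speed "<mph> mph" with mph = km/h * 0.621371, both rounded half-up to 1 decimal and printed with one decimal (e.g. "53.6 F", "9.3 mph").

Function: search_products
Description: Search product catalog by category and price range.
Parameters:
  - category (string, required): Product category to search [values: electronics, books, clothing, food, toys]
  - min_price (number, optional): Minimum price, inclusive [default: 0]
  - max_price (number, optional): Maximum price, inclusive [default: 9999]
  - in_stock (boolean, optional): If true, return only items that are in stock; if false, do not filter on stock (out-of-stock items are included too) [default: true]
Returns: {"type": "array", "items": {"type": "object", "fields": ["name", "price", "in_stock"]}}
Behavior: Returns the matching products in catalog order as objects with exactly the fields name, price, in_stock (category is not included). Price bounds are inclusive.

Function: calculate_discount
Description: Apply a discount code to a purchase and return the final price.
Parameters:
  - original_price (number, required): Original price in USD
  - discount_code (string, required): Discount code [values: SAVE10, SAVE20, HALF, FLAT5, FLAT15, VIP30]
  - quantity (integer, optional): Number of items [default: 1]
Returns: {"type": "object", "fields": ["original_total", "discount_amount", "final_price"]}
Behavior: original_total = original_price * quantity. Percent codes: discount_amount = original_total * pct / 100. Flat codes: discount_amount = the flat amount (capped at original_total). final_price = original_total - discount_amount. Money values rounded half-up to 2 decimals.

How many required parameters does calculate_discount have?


Parameters of calculate_discount: original_price (required), discount_code (required), quantity (optional)
Required count:
2


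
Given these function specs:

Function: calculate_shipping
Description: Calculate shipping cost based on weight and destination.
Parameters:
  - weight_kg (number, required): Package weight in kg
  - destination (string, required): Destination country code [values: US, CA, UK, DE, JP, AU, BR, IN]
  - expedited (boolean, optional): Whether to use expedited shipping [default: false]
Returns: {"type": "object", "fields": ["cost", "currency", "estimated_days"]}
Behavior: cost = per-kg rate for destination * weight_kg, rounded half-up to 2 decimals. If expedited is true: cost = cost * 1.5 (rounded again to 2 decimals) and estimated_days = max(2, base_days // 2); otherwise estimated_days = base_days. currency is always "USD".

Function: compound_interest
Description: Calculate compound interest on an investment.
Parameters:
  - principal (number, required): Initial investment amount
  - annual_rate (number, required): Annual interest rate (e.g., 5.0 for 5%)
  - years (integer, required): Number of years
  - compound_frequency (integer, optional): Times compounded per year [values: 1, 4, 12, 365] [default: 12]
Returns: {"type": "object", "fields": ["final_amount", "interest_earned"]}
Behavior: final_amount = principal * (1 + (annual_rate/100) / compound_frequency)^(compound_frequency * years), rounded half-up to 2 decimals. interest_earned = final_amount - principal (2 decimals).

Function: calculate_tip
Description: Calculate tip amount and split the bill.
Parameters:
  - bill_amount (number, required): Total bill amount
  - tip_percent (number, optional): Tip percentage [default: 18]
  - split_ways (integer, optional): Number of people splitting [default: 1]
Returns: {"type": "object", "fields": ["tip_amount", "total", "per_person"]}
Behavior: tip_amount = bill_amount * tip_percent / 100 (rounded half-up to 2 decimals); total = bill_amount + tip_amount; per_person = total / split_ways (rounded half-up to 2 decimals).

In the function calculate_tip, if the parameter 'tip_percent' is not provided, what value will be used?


The calculate_tip spec declares:
  - tip_percent (number, optional): Tip percentage [default: 18]
Default:
18


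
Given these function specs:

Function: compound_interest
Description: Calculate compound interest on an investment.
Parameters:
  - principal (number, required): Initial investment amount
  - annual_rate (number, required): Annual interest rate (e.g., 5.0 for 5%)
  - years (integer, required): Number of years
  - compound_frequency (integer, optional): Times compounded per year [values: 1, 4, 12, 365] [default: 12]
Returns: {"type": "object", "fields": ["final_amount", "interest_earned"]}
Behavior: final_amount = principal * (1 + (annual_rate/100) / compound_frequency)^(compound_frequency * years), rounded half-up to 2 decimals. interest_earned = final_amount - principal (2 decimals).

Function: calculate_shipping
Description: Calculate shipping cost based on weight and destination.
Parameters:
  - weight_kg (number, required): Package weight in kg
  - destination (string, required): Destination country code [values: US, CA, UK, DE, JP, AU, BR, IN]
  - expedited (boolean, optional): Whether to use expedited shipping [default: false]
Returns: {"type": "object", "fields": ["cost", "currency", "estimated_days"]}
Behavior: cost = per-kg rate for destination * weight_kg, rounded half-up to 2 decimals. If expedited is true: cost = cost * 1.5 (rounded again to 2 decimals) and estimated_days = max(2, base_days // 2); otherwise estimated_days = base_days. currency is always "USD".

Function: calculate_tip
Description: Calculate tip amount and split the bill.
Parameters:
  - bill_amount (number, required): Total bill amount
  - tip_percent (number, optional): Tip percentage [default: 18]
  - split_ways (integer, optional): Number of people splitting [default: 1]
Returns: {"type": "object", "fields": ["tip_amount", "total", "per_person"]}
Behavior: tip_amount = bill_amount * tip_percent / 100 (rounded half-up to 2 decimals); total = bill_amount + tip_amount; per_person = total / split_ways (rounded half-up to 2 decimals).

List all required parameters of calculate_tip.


Parameters of calculate_tip and their required/optional flag:
  bill_amount: required
  tip_percent: optional
  split_ways: optional
bill_amount


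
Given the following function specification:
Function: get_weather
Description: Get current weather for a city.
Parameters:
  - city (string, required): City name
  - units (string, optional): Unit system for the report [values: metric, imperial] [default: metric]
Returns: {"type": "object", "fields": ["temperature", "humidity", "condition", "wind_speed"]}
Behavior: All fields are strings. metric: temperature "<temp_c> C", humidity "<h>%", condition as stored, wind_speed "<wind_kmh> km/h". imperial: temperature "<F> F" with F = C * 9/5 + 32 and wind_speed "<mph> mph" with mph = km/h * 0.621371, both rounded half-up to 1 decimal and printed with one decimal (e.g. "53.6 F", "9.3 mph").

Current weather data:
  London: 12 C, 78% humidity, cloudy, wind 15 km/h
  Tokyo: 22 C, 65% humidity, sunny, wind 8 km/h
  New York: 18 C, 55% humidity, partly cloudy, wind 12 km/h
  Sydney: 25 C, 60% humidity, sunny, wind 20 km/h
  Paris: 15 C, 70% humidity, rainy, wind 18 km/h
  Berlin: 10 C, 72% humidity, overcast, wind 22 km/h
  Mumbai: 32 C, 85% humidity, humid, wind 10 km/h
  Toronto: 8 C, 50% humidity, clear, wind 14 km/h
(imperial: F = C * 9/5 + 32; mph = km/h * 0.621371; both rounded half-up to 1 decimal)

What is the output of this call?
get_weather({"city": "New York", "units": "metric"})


New York record: 18 C, 55%, partly cloudy, 12 km/h
metric: report values as stored ('<temp_c> C', '<humidity>%', '<wind_kmh> km/h')
Output:
{"temperature": "18 C", "humidity": "55%", "condition": "partly cloudy", "wind_speed": "12 km/h"}


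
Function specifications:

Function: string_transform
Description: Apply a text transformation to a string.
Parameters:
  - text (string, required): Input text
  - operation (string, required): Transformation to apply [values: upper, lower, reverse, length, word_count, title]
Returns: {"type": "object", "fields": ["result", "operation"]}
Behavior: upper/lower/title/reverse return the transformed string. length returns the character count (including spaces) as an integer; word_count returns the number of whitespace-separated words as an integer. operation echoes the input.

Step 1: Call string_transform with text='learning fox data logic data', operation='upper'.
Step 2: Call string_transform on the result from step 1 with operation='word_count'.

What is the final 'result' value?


Step 1: string_transform(text='learning fox data logic data', operation='upper')
  -> result = 'LEARNING FOX DATA LOGIC DATA'
Step 2: string_transform(text='LEARNING FOX DATA LOGIC DATA', operation='word_count')
  words: LEARNING, FOX, DATA, LOGIC, DATA -> 5
  -> result = 5
5


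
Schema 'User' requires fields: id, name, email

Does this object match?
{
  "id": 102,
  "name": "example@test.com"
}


Checking required fields...
Missing: email
Invalid - missing required field 'email'


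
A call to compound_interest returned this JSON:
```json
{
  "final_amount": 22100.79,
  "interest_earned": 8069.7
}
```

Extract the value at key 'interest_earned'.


8069.7


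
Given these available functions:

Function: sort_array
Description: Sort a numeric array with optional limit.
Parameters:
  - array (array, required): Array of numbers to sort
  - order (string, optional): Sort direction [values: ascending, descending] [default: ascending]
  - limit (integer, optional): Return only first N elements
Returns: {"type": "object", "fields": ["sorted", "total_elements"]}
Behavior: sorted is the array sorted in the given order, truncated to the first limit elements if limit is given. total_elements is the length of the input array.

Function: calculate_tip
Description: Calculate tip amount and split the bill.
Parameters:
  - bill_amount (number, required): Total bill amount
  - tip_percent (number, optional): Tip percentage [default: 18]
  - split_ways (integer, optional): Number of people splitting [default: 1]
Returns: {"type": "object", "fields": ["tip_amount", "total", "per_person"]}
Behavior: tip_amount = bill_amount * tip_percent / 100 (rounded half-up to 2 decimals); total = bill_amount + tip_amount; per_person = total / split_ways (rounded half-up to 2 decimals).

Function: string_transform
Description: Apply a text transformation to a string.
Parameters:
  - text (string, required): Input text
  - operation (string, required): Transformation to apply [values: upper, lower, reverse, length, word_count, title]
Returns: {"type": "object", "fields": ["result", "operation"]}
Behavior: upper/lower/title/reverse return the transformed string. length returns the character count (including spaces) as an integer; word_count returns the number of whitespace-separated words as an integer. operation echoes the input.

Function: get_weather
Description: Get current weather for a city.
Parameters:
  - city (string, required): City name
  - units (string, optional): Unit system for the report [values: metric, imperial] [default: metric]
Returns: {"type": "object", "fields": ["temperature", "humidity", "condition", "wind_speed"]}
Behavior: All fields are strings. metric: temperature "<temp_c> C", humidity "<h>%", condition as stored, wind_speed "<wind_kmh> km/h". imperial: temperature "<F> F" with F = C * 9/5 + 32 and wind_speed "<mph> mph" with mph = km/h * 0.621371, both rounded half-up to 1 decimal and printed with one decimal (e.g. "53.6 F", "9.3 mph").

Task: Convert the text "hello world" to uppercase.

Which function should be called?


The task needs a function whose description is: Apply a text transformation to a string.
string_transform


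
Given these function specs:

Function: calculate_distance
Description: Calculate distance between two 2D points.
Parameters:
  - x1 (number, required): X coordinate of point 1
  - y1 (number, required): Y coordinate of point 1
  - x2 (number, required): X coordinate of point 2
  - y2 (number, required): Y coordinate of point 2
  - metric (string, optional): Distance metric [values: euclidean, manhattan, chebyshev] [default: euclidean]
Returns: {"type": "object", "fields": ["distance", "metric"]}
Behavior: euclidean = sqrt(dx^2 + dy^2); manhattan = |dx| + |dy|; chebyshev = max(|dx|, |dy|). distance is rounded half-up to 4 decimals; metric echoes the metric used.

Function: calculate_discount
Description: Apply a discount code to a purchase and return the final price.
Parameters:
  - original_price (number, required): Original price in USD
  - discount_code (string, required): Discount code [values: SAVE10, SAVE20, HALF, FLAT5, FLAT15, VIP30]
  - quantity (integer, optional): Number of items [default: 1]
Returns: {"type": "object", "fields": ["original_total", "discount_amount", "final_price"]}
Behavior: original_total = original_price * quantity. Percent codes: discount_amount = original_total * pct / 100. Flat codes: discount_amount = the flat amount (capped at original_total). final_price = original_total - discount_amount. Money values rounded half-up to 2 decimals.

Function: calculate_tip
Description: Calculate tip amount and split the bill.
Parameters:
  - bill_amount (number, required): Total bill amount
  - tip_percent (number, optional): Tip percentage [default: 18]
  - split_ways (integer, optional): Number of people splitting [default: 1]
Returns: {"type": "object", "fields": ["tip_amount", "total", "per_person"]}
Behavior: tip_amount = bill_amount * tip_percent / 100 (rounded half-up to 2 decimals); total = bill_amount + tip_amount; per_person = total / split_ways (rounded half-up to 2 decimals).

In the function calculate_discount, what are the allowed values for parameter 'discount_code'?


The calculate_discount spec declares:
  - discount_code (string, required): Discount code [values: SAVE10, SAVE20, HALF, FLAT5, FLAT15, VIP30]
Allowed values:
SAVE10, SAVE20, HALF, FLAT5, FLAT15, VIP30


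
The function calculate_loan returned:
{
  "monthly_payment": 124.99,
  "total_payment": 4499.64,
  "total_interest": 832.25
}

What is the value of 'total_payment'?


4499.64


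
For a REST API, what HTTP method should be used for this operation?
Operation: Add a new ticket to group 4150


GET = read, POST = create, PUT = update/replace, DELETE = remove
This operation is a create.
POST


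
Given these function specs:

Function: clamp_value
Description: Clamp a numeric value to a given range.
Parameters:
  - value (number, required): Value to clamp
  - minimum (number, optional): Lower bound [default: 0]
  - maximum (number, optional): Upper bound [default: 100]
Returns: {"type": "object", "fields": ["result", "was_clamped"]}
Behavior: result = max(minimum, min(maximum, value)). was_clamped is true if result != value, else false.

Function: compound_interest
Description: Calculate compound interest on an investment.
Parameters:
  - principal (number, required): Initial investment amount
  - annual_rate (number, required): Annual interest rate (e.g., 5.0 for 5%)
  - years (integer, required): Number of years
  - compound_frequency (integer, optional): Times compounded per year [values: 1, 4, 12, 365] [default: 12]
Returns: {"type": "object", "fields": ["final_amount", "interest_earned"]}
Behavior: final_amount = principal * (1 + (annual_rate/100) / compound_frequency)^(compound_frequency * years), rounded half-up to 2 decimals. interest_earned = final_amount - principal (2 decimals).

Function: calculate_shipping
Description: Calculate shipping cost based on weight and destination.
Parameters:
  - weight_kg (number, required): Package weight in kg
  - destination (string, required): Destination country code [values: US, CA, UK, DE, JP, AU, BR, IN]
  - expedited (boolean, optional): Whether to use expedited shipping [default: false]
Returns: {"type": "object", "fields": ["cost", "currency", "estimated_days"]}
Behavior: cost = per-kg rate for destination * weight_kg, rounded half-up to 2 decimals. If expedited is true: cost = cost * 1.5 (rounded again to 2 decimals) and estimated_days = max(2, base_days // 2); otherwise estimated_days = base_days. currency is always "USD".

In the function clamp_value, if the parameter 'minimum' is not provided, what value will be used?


The clamp_value spec declares:
  - minimum (number, optional): Lower bound [default: 0]
Default:
0


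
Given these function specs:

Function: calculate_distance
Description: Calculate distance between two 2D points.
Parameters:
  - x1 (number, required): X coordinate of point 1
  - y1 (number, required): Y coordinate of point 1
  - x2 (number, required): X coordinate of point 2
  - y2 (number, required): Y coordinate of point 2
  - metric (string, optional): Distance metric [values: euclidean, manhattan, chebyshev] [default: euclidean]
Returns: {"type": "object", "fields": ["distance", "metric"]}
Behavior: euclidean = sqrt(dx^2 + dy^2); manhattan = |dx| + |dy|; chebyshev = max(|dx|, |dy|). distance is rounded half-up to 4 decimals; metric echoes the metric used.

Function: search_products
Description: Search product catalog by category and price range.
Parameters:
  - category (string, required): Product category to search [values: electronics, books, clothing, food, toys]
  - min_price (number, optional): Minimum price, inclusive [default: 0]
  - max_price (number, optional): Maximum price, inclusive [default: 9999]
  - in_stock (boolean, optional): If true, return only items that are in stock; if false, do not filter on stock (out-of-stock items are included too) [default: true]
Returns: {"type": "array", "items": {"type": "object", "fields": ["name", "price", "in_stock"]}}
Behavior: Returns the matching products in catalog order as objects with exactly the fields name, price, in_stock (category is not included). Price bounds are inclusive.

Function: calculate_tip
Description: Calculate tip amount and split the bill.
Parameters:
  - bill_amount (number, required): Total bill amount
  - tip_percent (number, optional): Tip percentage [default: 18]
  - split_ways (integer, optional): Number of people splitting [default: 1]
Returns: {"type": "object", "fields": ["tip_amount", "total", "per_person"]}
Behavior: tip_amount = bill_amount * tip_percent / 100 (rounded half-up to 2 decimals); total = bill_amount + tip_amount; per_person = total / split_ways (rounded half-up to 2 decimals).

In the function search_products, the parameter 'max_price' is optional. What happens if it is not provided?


The search_products spec declares:
  - max_price (number, optional): Maximum price, inclusive [default: 9999]
It defaults to 9999


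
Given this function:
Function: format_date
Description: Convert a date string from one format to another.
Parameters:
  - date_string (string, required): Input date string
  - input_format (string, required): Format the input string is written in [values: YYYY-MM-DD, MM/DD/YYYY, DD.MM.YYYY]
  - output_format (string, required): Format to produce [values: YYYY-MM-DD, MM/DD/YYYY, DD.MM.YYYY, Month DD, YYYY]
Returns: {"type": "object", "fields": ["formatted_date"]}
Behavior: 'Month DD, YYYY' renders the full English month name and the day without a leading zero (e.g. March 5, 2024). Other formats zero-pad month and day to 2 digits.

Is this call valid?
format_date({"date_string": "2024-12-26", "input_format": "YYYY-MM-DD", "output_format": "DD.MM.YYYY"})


Checking all required parameters present and types match... All valid.
Valid


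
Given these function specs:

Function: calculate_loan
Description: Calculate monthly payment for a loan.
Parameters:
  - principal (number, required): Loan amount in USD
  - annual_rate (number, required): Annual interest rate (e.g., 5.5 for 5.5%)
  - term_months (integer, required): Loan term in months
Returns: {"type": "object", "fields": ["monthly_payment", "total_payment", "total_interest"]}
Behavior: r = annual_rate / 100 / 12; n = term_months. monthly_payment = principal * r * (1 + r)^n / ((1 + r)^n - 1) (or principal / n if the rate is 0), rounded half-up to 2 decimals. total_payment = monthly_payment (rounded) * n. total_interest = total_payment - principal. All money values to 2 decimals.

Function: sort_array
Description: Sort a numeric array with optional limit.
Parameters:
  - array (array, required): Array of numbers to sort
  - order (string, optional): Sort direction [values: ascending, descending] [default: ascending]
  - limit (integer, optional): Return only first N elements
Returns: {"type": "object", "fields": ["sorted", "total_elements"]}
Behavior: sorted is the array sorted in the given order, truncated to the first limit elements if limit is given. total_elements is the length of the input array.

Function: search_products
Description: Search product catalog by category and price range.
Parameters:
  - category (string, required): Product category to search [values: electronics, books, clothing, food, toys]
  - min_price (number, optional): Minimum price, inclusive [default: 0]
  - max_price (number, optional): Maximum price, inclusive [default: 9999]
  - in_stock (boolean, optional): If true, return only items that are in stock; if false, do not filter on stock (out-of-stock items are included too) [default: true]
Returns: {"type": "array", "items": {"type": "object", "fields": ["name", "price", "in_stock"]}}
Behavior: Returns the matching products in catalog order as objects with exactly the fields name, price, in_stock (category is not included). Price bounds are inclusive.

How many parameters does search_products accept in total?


Parameters of search_products: category (required), min_price (optional), max_price (optional), in_stock (optional)
Total:
4


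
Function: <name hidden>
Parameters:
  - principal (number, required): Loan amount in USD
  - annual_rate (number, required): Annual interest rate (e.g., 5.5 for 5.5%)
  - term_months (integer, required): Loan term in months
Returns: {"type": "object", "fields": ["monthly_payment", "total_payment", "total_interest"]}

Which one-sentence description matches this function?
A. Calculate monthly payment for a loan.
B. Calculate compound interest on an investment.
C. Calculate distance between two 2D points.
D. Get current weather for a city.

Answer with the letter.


Parameters principal, annual_rate, term_months and return ["monthly_payment", "total_payment", "total_interest"] fit: Calculate monthly payment for a loan.
A
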